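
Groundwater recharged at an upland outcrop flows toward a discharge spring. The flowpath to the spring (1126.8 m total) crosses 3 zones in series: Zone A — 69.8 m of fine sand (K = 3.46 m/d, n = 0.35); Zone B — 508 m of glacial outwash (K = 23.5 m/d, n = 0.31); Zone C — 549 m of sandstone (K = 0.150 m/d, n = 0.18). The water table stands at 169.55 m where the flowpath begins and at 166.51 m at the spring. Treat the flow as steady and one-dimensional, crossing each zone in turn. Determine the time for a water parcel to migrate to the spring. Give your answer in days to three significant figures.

342000 days

Total head drop ΔH = 169.55 − 166.51 = 3.04 m
Steady 1-D flow in series ⇒ the Darcy flux q is identical in every zone and the zone head losses add (resistances L/K in series).
Σ(L/K) = 69.8/3.46 + 508/23.5 + 549/0.150 = 20.17 + 21.62 + 3660 = 3702 d
q = ΔH / Σ(L/K) = 3.04 / 3702 = 8.212e-4 m/d (same in every zone)
Zone A: v = q/n = 8.212e-4/0.35 = 0.002346 m/d → t_A = 69.8/0.002346 = 29750 d
Zone B: v = q/n = 8.212e-4/0.31 = 0.002649 m/d → t_B = 508/0.002649 = 191800 d
Zone C: v = q/n = 8.212e-4/0.18 = 0.004562 m/d → t_C = 549/0.004562 = 120300 d
Total t = 29750 + 191800 + 120300 = 341800 d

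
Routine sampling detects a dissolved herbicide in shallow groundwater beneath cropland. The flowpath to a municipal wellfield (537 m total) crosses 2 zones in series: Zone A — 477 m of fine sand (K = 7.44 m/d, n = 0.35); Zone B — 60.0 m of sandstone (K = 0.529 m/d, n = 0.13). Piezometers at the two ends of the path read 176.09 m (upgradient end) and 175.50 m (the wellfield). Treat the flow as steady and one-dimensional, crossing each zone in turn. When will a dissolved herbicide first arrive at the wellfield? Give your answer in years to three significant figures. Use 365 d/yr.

144 years

Total head drop ΔH = 176.09 − 175.50 = 0.59 m
Steady 1-D flow in series ⇒ the Darcy flux q is identical in every zone and the zone head losses add (resistances L/K in series).
Σ(L/K) = 477/7.44 + 60.0/0.529 = 64.11 + 113.4 = 177.5 d
q = ΔH / Σ(L/K) = 0.59 / 177.5 = 0.003323 m/d (same in every zone)
Zone A: v = q/n = 0.003323/0.35 = 0.009495 m/d → t_A = 477/0.009495 = 50240 d
Zone B: v = q/n = 0.003323/0.13 = 0.02556 m/d → t_B = 60.0/0.02556 = 2347 d
Total t = 50240 + 2347 = 52580 d
   = 52580 / 365 = 144 yr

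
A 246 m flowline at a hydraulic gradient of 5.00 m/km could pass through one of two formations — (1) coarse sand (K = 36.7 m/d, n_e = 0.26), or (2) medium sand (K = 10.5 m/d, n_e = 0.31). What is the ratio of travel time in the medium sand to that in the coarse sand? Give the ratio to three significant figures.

4.17

Unit 1 (coarse sand): v = 36.7×0.0050/0.26 = 0.7058 m/d, t = 246/0.7058 = 348.6 d
Unit 2 (medium sand): v = 10.5×0.0050/0.31 = 0.1694 m/d, t = 246/0.1694 = 1453 d
t(medium sand) / t(coarse sand) = 1453/348.6 = 4.17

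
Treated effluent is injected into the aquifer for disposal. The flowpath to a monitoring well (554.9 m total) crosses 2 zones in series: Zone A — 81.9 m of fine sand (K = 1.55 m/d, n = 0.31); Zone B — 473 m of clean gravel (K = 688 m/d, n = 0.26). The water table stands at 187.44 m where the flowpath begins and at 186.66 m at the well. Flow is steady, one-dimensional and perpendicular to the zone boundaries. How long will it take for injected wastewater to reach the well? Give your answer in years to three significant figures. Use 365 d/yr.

Total head drop ΔH = 187.44 − 186.66 = 0.78 m
Steady 1-D flow in series ⇒ the Darcy flux q is identical in every zone and the zone head losses add (resistances L/K in series).
Σ(L/K) = 81.9/1.55 + 473/688 = 52.84 + 0.6875 = 53.53 d
q = ΔH / Σ(L/K) = 0.78 / 53.53 = 0.01457 m/d (same in every zone)
Zone A: v = q/n = 0.01457/0.31 = 0.04701 m/d → t_A = 81.9/0.04701 = 1742 d
Zone B: v = q/n = 0.01457/0.26 = 0.05605 m/d → t_B = 473/0.05605 = 8439 d
Total t = 1742 + 8439 = 10180 d
   = 10180 / 365 = 27.9 yr

27.9 years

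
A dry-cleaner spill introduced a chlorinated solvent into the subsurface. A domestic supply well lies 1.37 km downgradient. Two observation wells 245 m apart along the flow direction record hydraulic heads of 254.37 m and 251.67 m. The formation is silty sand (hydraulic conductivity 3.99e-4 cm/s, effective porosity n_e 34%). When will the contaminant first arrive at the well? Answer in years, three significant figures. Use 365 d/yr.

336 years

Hydraulic gradient i = (254.37 − 251.67) / 245 = 2.70 / 245 = 0.01102
K = 3.99e-4 cm/s × 864 = 0.3447 m/d
Darcy flux q = K·i = 0.3447 × 0.01102 = 0.003799 m/d
Average linear velocity = 0.003799 / 0.34 = 0.01117 m/d
L = 1.37 km = 1370 m
t = L / v = 1370 / 0.01117 = 122600 d
   = 122600 / 365 = 336 yr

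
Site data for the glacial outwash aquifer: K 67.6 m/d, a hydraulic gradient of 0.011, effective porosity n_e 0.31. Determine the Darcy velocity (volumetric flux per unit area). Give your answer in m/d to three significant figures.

0.744 m/d

Darcy flux q = K·i = 67.6 × 0.011 = 0.7436 m/d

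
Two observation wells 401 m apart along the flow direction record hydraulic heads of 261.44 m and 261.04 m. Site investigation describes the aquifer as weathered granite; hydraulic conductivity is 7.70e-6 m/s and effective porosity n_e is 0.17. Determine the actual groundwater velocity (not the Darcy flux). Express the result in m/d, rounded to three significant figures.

Hydraulic gradient i = (261.44 − 261.04) / 401 = 0.40 / 401 = 9.975e-4
K = 7.70e-6 m/s × 86400 s/d = 0.6653 m/d
Specific discharge q = 0.6653 × 9.975e-4 = 6.636e-4 m/d
v_s = q/n_e = 6.636e-4/0.17 = 0.003904 m/d

0.00390 m/d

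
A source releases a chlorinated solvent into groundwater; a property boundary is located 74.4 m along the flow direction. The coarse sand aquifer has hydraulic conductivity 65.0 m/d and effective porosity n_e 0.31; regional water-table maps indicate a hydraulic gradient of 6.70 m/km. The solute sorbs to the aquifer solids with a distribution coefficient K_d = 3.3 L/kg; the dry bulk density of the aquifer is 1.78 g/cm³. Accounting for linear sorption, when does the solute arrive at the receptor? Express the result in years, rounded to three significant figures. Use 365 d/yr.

2.89 years

Specific discharge q = 65.0 × 0.0067 = 0.4355 m/d
Average linear velocity = 0.4355 / 0.31 = 1.405 m/d
Retardation R = 1 + ρ_b·K_d/n = 1 + 1.78×3.3/0.31 = 19.95
Contaminant velocity v_c = v/R = 1.405/19.95 = 0.07042 m/d
t = L/v_c = 74.4/0.07042 = 1056 d
   = 1056/365 = 2.89 yr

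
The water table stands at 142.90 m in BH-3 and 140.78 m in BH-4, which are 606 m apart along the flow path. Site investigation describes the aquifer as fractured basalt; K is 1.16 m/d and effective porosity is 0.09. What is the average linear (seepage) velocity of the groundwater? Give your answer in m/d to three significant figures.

0.0451 m/d

Hydraulic gradient i = (142.90 − 140.78) / 606 = 2.12 / 606 = 0.003498
Darcy flux q = K·i = 1.16 × 0.003498 = 0.004058 m/d
v_s = q/n_e = 0.004058/0.09 = 0.04509 m/d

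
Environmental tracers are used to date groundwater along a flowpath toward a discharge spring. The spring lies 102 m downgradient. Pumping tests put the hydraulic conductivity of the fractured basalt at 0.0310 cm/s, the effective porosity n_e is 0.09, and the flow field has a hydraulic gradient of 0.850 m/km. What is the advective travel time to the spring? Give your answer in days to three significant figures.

K = 0.0310 cm/s × 864 = 26.78 m/d
Specific discharge q = 26.78 × 8.5e-4 = 0.02277 m/d
Average linear velocity = 0.02277 / 0.09 = 0.2530 m/d
t = L / v = 102 / 0.2530 = 403.2 d

403 days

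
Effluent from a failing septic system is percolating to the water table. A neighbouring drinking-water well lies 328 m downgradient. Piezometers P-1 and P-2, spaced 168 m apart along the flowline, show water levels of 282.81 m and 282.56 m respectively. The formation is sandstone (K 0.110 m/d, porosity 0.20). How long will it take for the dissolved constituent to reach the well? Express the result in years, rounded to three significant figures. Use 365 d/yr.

Hydraulic gradient i = (282.81 − 282.56) / 168 = 0.25 / 168 = 0.001488
q = Ki = 0.110 × 0.001488 = 1.637e-4 m/d
v_s = q/n_e = 1.637e-4/0.20 = 8.185e-4 m/d
t = L / v = 328 / 8.185e-4 = 400800 d
   = 400800 / 365 = 1100 yr

1100 years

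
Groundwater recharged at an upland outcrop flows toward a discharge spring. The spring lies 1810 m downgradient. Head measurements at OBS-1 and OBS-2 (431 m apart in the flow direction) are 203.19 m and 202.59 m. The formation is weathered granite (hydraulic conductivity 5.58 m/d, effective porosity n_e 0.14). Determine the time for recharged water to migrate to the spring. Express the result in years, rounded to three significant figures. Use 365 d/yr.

Hydraulic gradient i = (203.19 − 202.59) / 431 = 0.60 / 431 = 0.001392
Specific discharge q = 5.58 × 0.001392 = 0.007768 m/d
Seepage velocity v = q / n = 0.007768 / 0.14 = 0.05549 m/d
t = L / v = 1810 / 0.05549 = 32620 d
   = 32620 / 365 = 89.4 yr

89.4 years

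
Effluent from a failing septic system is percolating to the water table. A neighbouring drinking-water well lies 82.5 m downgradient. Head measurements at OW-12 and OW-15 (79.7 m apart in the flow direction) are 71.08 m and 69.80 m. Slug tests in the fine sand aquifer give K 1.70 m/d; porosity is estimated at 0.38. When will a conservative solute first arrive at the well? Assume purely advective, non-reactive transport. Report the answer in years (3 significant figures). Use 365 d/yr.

Hydraulic gradient i = (71.08 − 69.80) / 79.7 = 1.28 / 79.7 = 0.01606
q = Ki = 1.70 × 0.01606 = 0.02730 m/d
Seepage velocity v = q / n = 0.02730 / 0.38 = 0.07185 m/d
t = L / v = 82.5 / 0.07185 = 1148 d
   = 1148 / 365 = 3.15 yr

3.15 years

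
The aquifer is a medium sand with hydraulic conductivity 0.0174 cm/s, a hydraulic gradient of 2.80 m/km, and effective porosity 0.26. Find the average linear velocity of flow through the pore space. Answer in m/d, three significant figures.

K = 0.0174 cm/s × 864 = 15.03 m/d
Darcy flux q = K·i = 15.03 × 0.0028 = 0.04209 m/d
Seepage velocity v = q / n = 0.04209 / 0.26 = 0.1619 m/d

0.162 m/d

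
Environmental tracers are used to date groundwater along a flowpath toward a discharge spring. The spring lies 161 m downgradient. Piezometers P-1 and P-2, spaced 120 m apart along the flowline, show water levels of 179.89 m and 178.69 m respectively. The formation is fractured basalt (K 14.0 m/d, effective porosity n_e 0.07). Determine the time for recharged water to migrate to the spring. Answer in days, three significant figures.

Hydraulic gradient i = (179.89 − 178.69) / 120 = 1.20 / 120 = 0.01000
Darcy flux q = K·i = 14.0 × 0.01000 = 0.1400 m/d
v = Ki/n = 14.0·0.01000/0.07 = 2.000 m/d
t = L / v = 161 / 2.000 = 80.50 d

80.5 days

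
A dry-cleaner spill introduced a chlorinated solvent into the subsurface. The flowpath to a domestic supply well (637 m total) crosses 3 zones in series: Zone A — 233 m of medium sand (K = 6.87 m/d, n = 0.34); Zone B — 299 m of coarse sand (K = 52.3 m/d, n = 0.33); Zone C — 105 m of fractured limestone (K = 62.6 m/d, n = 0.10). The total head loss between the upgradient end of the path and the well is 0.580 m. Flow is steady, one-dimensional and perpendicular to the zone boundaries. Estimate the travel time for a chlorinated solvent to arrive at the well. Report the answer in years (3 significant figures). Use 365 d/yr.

36.8 years

Continuity: the same q passes through each zone, so ΔH = q·Σ(L_j/K_j) — the zones act as resistances in series.
Σ(L/K) = 233/6.87 + 299/52.3 + 105/62.6 = 33.92 + 5.717 + 1.677 = 41.31 d
q = ΔH / Σ(L/K) = 0.580 / 41.31 = 0.01404 m/d (same in every zone)
Zone A: v = q/n = 0.01404/0.34 = 0.04129 m/d → t_A = 233/0.04129 = 5642 d
Zone B: v = q/n = 0.01404/0.33 = 0.04255 m/d → t_B = 299/0.04255 = 7028 d
Zone C: v = q/n = 0.01404/0.10 = 0.1404 m/d → t_C = 105/0.1404 = 747.9 d
Total t = 5642 + 7028 + 747.9 = 13420 d
   = 13420 / 365 = 36.8 yr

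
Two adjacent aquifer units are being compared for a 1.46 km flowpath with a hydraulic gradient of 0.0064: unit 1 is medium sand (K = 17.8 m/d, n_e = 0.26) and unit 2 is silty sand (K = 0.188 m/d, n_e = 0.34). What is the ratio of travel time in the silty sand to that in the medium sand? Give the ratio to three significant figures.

Unit 1 (medium sand): v = 17.8×0.0064/0.26 = 0.4382 m/d, t = 1460/0.4382 = 3332 d
Unit 2 (silty sand): v = 0.188×0.0064/0.34 = 0.003539 m/d, t = 1460/0.003539 = 412600 d
t(silty sand) / t(medium sand) = 412600/3332 = 124

124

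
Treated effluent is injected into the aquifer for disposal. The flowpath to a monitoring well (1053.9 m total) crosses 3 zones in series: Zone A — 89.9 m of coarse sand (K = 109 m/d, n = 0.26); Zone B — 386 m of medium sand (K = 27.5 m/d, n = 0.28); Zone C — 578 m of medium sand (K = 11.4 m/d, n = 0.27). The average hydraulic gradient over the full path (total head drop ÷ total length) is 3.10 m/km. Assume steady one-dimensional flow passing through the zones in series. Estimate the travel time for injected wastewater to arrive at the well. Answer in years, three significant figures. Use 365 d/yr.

Continuity: the same q passes through each zone, so ΔH = q·Σ(L_j/K_j) — the zones act as resistances in series.
Σ(L/K) = 89.9/109 + 386/27.5 + 578/11.4 = 0.8248 + 14.04 + 50.70 = 65.56 d
K_eq = L_total / Σ(L/K) = 1053.9 / 65.56 = 16.07 m/d
q = K_eq · i = 16.07 × 0.0031 = 0.04983 m/d (same in every zone)
Zone A: v = q/n = 0.04983/0.26 = 0.1917 m/d → t_A = 89.9/0.1917 = 469.1 d
Zone B: v = q/n = 0.04983/0.28 = 0.1780 m/d → t_B = 386/0.1780 = 2169 d
Zone C: v = q/n = 0.04983/0.27 = 0.1846 m/d → t_C = 578/0.1846 = 3132 d
Total t = 469.1 + 2169 + 3132 = 5770 d
   = 5770 / 365 = 15.8 yr

15.8 years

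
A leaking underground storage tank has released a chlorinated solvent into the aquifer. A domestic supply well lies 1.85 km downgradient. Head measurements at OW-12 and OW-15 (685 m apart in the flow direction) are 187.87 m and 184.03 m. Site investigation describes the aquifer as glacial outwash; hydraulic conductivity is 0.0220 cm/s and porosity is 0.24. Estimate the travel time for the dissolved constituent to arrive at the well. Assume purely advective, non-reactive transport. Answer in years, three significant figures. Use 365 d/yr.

11.4 years

Hydraulic gradient i = (187.87 − 184.03) / 685 = 3.84 / 685 = 0.005606
K = 0.0220 cm/s × 864 = 19.01 m/d
Darcy flux q = K·i = 19.01 × 0.005606 = 0.1066 m/d
v_s = q/n_e = 0.1066/0.24 = 0.4440 m/d
L = 1.85 km = 1850 m
t = L / v = 1850 / 0.4440 = 4167 d
   = 4167 / 365 = 11.4 yr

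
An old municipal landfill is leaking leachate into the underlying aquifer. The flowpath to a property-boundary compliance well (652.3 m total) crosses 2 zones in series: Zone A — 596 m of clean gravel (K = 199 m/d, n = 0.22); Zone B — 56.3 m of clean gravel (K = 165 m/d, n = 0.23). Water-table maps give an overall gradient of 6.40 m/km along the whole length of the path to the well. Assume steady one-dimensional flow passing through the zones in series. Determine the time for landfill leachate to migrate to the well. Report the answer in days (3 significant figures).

115 days

Steady 1-D flow in series ⇒ the Darcy flux q is identical in every zone and the zone head losses add (resistances L/K in series).
Σ(L/K) = 596/199 + 56.3/165 = 2.995 + 0.3412 = 3.336 d
K_eq = L_total / Σ(L/K) = 652.3 / 3.336 = 195.5 m/d
q = K_eq · i = 195.5 × 0.0064 = 1.251 m/d (same in every zone)
Zone A: v = q/n = 1.251/0.22 = 5.688 m/d → t_A = 596/5.688 = 104.8 d
Zone B: v = q/n = 1.251/0.23 = 5.441 m/d → t_B = 56.3/5.441 = 10.35 d
Total t = 104.8 + 10.35 = 115.1 d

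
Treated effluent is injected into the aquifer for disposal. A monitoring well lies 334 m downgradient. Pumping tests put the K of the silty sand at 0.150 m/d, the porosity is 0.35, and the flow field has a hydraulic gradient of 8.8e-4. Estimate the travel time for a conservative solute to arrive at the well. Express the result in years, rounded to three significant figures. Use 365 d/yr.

Specific discharge q = 0.150 × 8.8e-4 = 1.320e-4 m/d
Average linear velocity = 1.320e-4 / 0.35 = 3.771e-4 m/d
t = L / v = 334 / 3.771e-4 = 885600 d
   = 885600 / 365 = 2430 yr

2430 years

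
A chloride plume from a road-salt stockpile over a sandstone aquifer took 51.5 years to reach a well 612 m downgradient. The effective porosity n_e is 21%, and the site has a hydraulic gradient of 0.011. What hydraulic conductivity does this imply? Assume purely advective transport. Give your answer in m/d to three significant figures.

t = 51.5 years = 18800 d
v = L / t = 612 / 18800 = 0.03256 m/d
K = v · n / i = 0.03256 × 0.21 / 0.011 = 0.622 m/d

0.622 m/d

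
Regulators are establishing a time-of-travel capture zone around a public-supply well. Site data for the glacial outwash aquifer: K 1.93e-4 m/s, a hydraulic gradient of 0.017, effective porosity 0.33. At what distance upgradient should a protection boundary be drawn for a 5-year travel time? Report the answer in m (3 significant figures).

1570 m

K = 1.93e-4 m/s × 86400 s/d = 16.68 m/d
Specific discharge q = 16.68 × 0.017 = 0.2835 m/d
Seepage velocity v = q / n = 0.2835 / 0.33 = 0.8590 m/d
T = 5 yr × 365 = 1825 d
L = v × T = 0.8590 × 1825 = 1568 m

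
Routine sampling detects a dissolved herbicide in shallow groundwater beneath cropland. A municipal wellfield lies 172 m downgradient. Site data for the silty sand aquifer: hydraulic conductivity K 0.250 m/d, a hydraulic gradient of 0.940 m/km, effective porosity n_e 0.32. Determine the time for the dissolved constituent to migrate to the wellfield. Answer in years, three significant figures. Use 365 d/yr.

642 years

q = Ki = 0.250 × 9.4e-4 = 2.350e-4 m/d
v = Ki/n = 0.250·9.4e-4/0.32 = 7.344e-4 m/d
t = L / v = 172 / 7.344e-4 = 234200 d
   = 234200 / 365 = 642 yr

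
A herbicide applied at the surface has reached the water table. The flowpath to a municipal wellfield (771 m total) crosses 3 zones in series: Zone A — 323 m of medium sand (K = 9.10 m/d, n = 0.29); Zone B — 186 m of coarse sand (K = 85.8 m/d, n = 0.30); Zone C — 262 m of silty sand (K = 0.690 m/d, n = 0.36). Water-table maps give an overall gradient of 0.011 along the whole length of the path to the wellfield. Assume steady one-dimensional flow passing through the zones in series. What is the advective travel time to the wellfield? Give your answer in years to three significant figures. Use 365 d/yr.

32.9 years

For zones in series the flux q is common to all zones; the equivalent conductivity is the harmonic (thickness-weighted) mean, K_eq = L_total / Σ(L_j/K_j).
Σ(L/K) = 323/9.10 + 186/85.8 + 262/0.690 = 35.49 + 2.168 + 379.7 = 417.4 d
K_eq = L_total / Σ(L/K) = 771 / 417.4 = 1.847 m/d
q = K_eq · i = 1.847 × 0.011 = 0.02032 m/d (same in every zone)
Zone A: v = q/n = 0.02032/0.29 = 0.07007 m/d → t_A = 323/0.07007 = 4610 d
Zone B: v = q/n = 0.02032/0.30 = 0.06773 m/d → t_B = 186/0.06773 = 2746 d
Zone C: v = q/n = 0.02032/0.36 = 0.05644 m/d → t_C = 262/0.05644 = 4642 d
Total t = 4610 + 2746 + 4642 = 12000 d
   = 12000 / 365 = 32.9 yr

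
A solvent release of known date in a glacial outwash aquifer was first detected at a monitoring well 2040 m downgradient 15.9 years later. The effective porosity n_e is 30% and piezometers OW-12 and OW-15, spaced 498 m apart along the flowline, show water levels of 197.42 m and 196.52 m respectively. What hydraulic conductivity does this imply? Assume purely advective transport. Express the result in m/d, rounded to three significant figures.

Hydraulic gradient i = (197.42 − 196.52) / 498 = 0.90 / 498 = 0.001807
t = 15.9 years = 5804 d
v = L / t = 2040 / 5804 = 0.3515 m/d
K = v · n / i = 0.3515 × 0.30 / 0.001807 = 58.4 m/d

58.4 m/d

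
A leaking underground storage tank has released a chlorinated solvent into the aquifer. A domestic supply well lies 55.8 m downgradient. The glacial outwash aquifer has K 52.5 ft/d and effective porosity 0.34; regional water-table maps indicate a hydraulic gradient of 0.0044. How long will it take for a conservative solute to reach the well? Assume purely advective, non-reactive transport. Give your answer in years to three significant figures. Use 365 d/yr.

0.738 years

K = 52.5 ft/d × 0.3048 = 16.00 m/d
Specific discharge q = 16.00 × 0.0044 = 0.07041 m/d
Average linear velocity = 0.07041 / 0.34 = 0.2071 m/d
t = L / v = 55.8 / 0.2071 = 269.5 d
   = 269.5 / 365 = 0.738 yr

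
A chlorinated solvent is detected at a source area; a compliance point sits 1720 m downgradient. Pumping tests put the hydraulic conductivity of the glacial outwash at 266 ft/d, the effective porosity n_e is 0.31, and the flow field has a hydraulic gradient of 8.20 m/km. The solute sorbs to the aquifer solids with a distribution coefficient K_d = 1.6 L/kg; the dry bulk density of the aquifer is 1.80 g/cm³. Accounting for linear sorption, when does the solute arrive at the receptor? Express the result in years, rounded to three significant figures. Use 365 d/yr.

22.6 years

K = 266 ft/d × 0.3048 = 81.08 m/d
q = Ki = 81.08 × 0.0082 = 0.6648 m/d
Average linear velocity = 0.6648 / 0.31 = 2.145 m/d
Retardation R = 1 + ρ_b·K_d/n = 1 + 1.80×1.6/0.31 = 10.29
Contaminant velocity v_c = v/R = 2.145/10.29 = 0.2084 m/d
t = L/v_c = 1720/0.2084 = 8253 d
   = 8253/365 = 22.6 yr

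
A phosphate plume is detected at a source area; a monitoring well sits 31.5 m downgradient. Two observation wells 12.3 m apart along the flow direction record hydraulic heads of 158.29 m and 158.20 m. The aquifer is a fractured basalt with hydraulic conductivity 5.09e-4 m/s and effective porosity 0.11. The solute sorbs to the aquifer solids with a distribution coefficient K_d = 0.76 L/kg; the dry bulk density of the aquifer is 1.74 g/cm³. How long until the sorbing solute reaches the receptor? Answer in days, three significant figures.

Hydraulic gradient i = (158.29 − 158.20) / 12.3 = 0.09 / 12.3 = 0.007317
K = 5.09e-4 m/s × 86400 s/d = 43.98 m/d
Specific discharge q = 43.98 × 0.007317 = 0.3218 m/d
v_s = q/n_e = 0.3218/0.11 = 2.925 m/d
Retardation R = 1 + ρ_b·K_d/n = 1 + 1.74×0.76/0.11 = 13.02
Contaminant velocity v_c = v/R = 2.925/13.02 = 0.2246 m/d
t = L/v_c = 31.5/0.2246 = 140.2 d

140 days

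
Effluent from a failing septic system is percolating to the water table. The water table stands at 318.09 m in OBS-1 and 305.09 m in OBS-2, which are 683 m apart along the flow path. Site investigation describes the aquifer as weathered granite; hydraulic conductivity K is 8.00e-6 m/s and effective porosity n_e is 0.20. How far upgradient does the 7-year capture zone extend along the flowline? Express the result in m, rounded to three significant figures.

168 m

Hydraulic gradient i = (318.09 − 305.09) / 683 = 13.00 / 683 = 0.01903
K = 8.00e-6 m/s × 86400 s/d = 0.6912 m/d
q = Ki = 0.6912 × 0.01903 = 0.01316 m/d
v_s = q/n_e = 0.01316/0.20 = 0.06578 m/d
T = 7 yr × 365 = 2555 d
L = v × T = 0.06578 × 2555 = 168.1 m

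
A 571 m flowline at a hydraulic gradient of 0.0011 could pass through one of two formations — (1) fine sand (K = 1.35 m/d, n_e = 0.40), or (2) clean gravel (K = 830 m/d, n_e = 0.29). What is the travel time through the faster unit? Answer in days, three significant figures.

181 days

Unit 1 (fine sand): v = 1.35×0.0011/0.40 = 0.003713 m/d, t = 571/0.003713 = 153800 d
Unit 2 (clean gravel): v = 830×0.0011/0.29 = 3.148 m/d, t = 571/3.148 = 181.4 d
Faster unit: t = 181 d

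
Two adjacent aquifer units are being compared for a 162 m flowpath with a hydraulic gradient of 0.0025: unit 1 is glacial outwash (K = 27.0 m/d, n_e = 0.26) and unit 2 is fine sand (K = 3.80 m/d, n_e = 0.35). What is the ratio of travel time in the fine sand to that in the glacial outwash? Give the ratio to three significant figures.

Unit 1 (glacial outwash): v = 27.0×0.0025/0.26 = 0.2596 m/d, t = 162/0.2596 = 624.0 d
Unit 2 (fine sand): v = 3.80×0.0025/0.35 = 0.02714 m/d, t = 162/0.02714 = 5968 d
t(fine sand) / t(glacial outwash) = 5968/624.0 = 9.56

9.56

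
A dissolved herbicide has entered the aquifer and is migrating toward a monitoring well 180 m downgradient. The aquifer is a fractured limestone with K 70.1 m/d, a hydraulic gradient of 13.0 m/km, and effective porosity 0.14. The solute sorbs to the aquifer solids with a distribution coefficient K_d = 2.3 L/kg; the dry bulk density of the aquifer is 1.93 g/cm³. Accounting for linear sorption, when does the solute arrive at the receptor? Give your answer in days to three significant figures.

Darcy flux q = K·i = 70.1 × 0.013 = 0.9113 m/d
v = Ki/n = 70.1·0.013/0.14 = 6.509 m/d
Retardation R = 1 + ρ_b·K_d/n = 1 + 1.93×2.3/0.14 = 32.71
Contaminant velocity v_c = v/R = 6.509/32.71 = 0.1990 m/d
t = L/v_c = 180/0.1990 = 904.4 d

904 days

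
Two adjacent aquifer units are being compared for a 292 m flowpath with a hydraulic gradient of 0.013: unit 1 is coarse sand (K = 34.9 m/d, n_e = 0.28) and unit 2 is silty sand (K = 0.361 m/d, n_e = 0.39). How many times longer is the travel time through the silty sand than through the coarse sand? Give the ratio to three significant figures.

Unit 1 (coarse sand): v = 34.9×0.013/0.28 = 1.620 m/d, t = 292/1.620 = 180.2 d
Unit 2 (silty sand): v = 0.361×0.013/0.39 = 0.01203 m/d, t = 292/0.01203 = 24270 d
t(silty sand) / t(coarse sand) = 24270/180.2 = 135

135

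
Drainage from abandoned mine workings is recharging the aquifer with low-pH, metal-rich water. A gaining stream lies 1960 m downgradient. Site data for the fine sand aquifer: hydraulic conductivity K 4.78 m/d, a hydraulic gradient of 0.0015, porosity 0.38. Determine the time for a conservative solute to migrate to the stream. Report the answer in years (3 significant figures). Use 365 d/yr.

285 years

q = Ki = 4.78 × 0.0015 = 0.007170 m/d
Average linear velocity = 0.007170 / 0.38 = 0.01887 m/d
t = L / v = 1960 / 0.01887 = 103900 d
   = 103900 / 365 = 285 yr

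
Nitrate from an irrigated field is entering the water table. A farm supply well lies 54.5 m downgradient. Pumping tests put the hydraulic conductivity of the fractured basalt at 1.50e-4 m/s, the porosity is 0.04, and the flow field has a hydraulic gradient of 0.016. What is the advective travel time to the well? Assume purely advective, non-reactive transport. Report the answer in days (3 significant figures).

10.5 days

K = 1.50e-4 m/s × 86400 s/d = 12.96 m/d
q = Ki = 12.96 × 0.016 = 0.2074 m/d
Seepage velocity v = q / n = 0.2074 / 0.04 = 5.184 m/d
t = L / v = 54.5 / 5.184 = 10.51 d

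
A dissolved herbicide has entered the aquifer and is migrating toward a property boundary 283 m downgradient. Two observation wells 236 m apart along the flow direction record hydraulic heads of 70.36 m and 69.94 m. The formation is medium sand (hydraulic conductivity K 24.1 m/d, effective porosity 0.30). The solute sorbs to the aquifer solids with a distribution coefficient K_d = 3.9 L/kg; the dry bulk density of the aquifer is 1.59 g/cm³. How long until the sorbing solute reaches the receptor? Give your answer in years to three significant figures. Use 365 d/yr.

Hydraulic gradient i = (70.36 − 69.94) / 236 = 0.42 / 236 = 0.001780
Specific discharge q = 24.1 × 0.001780 = 0.04289 m/d
v_s = q/n_e = 0.04289/0.30 = 0.1430 m/d
Retardation R = 1 + ρ_b·K_d/n = 1 + 1.59×3.9/0.30 = 21.67
Contaminant velocity v_c = v/R = 0.1430/21.67 = 0.006597 m/d
t = L/v_c = 283/0.006597 = 42900 d
   = 42900/365 = 118 yr

118 years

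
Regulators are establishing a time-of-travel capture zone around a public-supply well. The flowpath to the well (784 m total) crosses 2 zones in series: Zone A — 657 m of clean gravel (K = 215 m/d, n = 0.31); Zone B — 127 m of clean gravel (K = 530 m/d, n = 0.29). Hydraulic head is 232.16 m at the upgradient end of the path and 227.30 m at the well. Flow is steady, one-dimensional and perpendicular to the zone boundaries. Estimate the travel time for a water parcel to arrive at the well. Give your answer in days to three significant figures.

163 days

Total head drop ΔH = 232.16 − 227.30 = 4.86 m
Continuity: the same q passes through each zone, so ΔH = q·Σ(L_j/K_j) — the zones act as resistances in series.
Σ(L/K) = 657/215 + 127/530 = 3.056 + 0.2396 = 3.295 d
q = ΔH / Σ(L/K) = 4.86 / 3.295 = 1.475 m/d (same in every zone)
Zone A: v = q/n = 1.475/0.31 = 4.757 m/d → t_A = 657/4.757 = 138.1 d
Zone B: v = q/n = 1.475/0.29 = 5.085 m/d → t_B = 127/5.085 = 24.97 d
Total t = 138.1 + 24.97 = 163.1 d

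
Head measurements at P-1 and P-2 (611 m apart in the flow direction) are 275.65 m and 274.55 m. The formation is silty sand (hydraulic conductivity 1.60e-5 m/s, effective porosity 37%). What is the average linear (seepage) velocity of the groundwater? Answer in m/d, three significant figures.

Hydraulic gradient i = (275.65 − 274.55) / 611 = 1.10 / 611 = 0.001800
K = 1.60e-5 m/s × 86400 s/d = 1.382 m/d
Darcy flux q = K·i = 1.382 × 0.001800 = 0.002489 m/d
Seepage velocity v = q / n = 0.002489 / 0.37 = 0.006726 m/d

0.00673 m/d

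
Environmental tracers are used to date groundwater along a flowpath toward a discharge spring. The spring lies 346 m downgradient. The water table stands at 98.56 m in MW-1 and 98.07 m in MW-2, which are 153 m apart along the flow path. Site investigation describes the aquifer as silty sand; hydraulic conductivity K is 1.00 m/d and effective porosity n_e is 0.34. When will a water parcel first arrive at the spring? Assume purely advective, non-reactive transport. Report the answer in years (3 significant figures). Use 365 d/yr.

Hydraulic gradient i = (98.56 − 98.07) / 153 = 0.49 / 153 = 0.003203
q = Ki = 1.00 × 0.003203 = 0.003203 m/d
v = Ki/n = 1.00·0.003203/0.34 = 0.009419 m/d
t = L / v = 346 / 0.009419 = 36730 d
   = 36730 / 365 = 101 yr

101 years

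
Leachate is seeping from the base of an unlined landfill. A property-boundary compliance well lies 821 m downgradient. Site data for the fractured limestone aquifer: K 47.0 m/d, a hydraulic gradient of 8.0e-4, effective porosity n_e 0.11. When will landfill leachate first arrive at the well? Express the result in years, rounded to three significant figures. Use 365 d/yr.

Specific discharge q = 47.0 × 8.0e-4 = 0.03760 m/d
Seepage velocity v = q / n = 0.03760 / 0.11 = 0.3418 m/d
t = L / v = 821 / 0.3418 = 2402 d
   = 2402 / 365 = 6.58 yr

6.58 years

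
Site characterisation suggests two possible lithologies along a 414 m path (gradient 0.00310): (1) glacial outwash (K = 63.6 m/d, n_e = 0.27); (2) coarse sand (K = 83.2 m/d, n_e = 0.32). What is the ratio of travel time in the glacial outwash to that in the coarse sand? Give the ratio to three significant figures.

1.10

Unit 1 (glacial outwash): v = 63.6×0.0031/0.27 = 0.7302 m/d, t = 414/0.7302 = 567.0 d
Unit 2 (coarse sand): v = 83.2×0.0031/0.32 = 0.8060 m/d, t = 414/0.8060 = 513.6 d
t(glacial outwash) / t(coarse sand) = 567.0/513.6 = 1.10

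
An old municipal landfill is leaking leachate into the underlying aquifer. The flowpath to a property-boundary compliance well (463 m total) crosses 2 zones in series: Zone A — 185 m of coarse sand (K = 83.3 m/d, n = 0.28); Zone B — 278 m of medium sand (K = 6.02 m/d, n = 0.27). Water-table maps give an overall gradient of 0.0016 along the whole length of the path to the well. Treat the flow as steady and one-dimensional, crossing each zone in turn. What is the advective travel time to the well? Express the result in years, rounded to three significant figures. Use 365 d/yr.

22.7 years

Continuity: the same q passes through each zone, so ΔH = q·Σ(L_j/K_j) — the zones act as resistances in series.
Σ(L/K) = 185/83.3 + 278/6.02 = 2.221 + 46.18 = 48.40 d
K_eq = L_total / Σ(L/K) = 463 / 48.40 = 9.566 m/d
q = K_eq · i = 9.566 × 0.0016 = 0.01531 m/d (same in every zone)
Zone A: v = q/n = 0.01531/0.28 = 0.05466 m/d → t_A = 185/0.05466 = 3384 d
Zone B: v = q/n = 0.01531/0.27 = 0.05669 m/d → t_B = 278/0.05669 = 4904 d
Total t = 3384 + 4904 = 8288 d
   = 8288 / 365 = 22.7 yr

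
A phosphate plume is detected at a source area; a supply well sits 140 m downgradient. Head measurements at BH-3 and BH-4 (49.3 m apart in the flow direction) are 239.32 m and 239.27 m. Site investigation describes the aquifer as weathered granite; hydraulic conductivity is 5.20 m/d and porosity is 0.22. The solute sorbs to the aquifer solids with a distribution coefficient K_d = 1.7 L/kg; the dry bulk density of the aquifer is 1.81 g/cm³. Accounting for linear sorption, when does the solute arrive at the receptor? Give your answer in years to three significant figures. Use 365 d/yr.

240 years

Hydraulic gradient i = (239.32 − 239.27) / 49.3 = 0.05 / 49.3 = 0.001014
Darcy flux q = K·i = 5.20 × 0.001014 = 0.005274 m/d
Seepage velocity v = q / n = 0.005274 / 0.22 = 0.02397 m/d
Retardation R = 1 + ρ_b·K_d/n = 1 + 1.81×1.7/0.22 = 14.99
Contaminant velocity v_c = v/R = 0.02397/14.99 = 0.001600 m/d
t = L/v_c = 140/0.001600 = 87520 d
   = 87520/365 = 240 yr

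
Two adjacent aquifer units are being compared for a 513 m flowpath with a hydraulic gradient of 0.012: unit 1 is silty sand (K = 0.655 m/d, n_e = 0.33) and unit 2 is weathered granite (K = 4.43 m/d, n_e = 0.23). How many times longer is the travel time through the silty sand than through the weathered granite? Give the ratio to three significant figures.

Unit 1 (silty sand): v = 0.655×0.012/0.33 = 0.02382 m/d, t = 513/0.02382 = 21540 d
Unit 2 (weathered granite): v = 4.43×0.012/0.23 = 0.2311 m/d, t = 513/0.2311 = 2220 d
t(silty sand) / t(weathered granite) = 21540/2220 = 9.70

9.70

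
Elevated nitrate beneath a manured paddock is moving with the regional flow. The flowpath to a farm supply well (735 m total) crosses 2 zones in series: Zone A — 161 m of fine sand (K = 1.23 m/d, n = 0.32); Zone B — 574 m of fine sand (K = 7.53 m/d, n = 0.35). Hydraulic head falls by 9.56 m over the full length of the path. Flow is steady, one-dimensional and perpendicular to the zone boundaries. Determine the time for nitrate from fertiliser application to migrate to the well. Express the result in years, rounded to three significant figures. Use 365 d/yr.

15.0 years

Steady 1-D flow in series ⇒ the Darcy flux q is identical in every zone and the zone head losses add (resistances L/K in series).
Σ(L/K) = 161/1.23 + 574/7.53 = 130.9 + 76.23 = 207.1 d
q = ΔH / Σ(L/K) = 9.56 / 207.1 = 0.04616 m/d (same in every zone)
Zone A: v = q/n = 0.04616/0.32 = 0.1442 m/d → t_A = 161/0.1442 = 1116 d
Zone B: v = q/n = 0.04616/0.35 = 0.1319 m/d → t_B = 574/0.1319 = 4353 d
Total t = 1116 + 4353 = 5469 d
   = 5469 / 365 = 15.0 yr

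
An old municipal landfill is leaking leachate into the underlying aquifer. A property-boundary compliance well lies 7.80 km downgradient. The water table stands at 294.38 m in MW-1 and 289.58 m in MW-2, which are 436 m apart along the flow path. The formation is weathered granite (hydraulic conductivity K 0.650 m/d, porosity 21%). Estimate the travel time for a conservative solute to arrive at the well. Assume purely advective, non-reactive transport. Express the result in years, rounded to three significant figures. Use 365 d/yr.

Hydraulic gradient i = (294.38 − 289.58) / 436 = 4.80 / 436 = 0.01101
q = Ki = 0.650 × 0.01101 = 0.007156 m/d
Average linear velocity = 0.007156 / 0.21 = 0.03408 m/d
L = 7.80 km = 7800 m
t = L / v = 7800 / 0.03408 = 228900 d
   = 228900 / 365 = 627 yr

627 years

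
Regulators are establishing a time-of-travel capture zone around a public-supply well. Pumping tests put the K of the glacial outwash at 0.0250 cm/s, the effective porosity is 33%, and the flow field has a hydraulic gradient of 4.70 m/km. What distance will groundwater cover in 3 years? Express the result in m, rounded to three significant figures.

K = 0.0250 cm/s × 864 = 21.60 m/d
Darcy flux q = K·i = 21.60 × 0.0047 = 0.1015 m/d
v = Ki/n = 21.60·0.0047/0.33 = 0.3076 m/d
T = 3 yr × 365 = 1095 d
L = v × T = 0.3076 × 1095 = 336.9 m

337 m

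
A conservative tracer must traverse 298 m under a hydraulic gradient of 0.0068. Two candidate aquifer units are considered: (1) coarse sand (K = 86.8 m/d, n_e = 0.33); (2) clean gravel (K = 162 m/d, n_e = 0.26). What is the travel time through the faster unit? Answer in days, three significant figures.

Unit 1 (coarse sand): v = 86.8×0.0068/0.33 = 1.789 m/d, t = 298/1.789 = 166.6 d
Unit 2 (clean gravel): v = 162×0.0068/0.26 = 4.237 m/d, t = 298/4.237 = 70.33 d
Faster unit: t = 70.3 d

70.3 days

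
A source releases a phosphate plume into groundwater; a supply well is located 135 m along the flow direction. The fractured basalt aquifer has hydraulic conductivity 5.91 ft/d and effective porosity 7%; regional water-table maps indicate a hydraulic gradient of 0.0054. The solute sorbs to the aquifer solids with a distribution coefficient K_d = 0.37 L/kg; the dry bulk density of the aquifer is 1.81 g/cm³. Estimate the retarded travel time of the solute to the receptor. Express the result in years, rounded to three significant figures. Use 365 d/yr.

28.1 years

K = 5.91 ft/d × 0.3048 = 1.801 m/d
Darcy flux q = K·i = 1.801 × 0.0054 = 0.009727 m/d
v_s = q/n_e = 0.009727/0.07 = 0.1390 m/d
Retardation R = 1 + ρ_b·K_d/n = 1 + 1.81×0.37/0.07 = 10.57
Contaminant velocity v_c = v/R = 0.1390/10.57 = 0.01315 m/d
t = L/v_c = 135/0.01315 = 10270 d
   = 10270/365 = 28.1 yr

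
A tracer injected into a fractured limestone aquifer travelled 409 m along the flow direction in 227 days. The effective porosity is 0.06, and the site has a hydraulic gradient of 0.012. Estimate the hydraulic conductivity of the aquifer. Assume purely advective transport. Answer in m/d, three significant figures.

v = L / t = 409 / 227 = 1.802 m/d
K = v · n / i = 1.802 × 0.06 / 0.012 = 9.01 m/d

9.01 m/d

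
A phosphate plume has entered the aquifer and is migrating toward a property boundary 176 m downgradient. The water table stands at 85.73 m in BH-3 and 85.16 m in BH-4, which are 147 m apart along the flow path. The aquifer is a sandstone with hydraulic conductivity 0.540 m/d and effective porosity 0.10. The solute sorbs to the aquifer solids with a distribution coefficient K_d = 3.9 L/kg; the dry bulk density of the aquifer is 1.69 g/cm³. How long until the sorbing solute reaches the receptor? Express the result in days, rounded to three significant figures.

Hydraulic gradient i = (85.73 − 85.16) / 147 = 0.57 / 147 = 0.003878
Specific discharge q = 0.540 × 0.003878 = 0.002094 m/d
v = Ki/n = 0.540·0.003878/0.10 = 0.02094 m/d
Retardation R = 1 + ρ_b·K_d/n = 1 + 1.69×3.9/0.10 = 66.91
Contaminant velocity v_c = v/R = 0.02094/66.91 = 3.129e-4 m/d
t = L/v_c = 176/3.129e-4 = 562400 d

562000 days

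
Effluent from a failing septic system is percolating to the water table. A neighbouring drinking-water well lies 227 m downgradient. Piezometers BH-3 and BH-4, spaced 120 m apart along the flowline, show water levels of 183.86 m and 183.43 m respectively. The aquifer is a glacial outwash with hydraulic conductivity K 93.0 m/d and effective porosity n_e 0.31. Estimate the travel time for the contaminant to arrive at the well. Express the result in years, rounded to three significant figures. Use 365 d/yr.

0.579 years

Hydraulic gradient i = (183.86 − 183.43) / 120 = 0.43 / 120 = 0.003583
q = Ki = 93.0 × 0.003583 = 0.3333 m/d
v = Ki/n = 93.0·0.003583/0.31 = 1.075 m/d
t = L / v = 227 / 1.075 = 211.2 d
   = 211.2 / 365 = 0.579 yr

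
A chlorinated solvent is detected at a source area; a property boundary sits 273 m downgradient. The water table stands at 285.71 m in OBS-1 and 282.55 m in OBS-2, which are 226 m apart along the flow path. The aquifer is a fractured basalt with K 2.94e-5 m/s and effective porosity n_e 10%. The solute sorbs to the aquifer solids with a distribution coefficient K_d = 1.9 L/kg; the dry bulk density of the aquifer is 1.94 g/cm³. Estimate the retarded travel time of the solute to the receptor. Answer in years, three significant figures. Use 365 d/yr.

79.7 years

Hydraulic gradient i = (285.71 − 282.55) / 226 = 3.16 / 226 = 0.01398
K = 2.94e-5 m/s × 86400 s/d = 2.540 m/d
Specific discharge q = 2.540 × 0.01398 = 0.03552 m/d
v_s = q/n_e = 0.03552/0.10 = 0.3552 m/d
Retardation R = 1 + ρ_b·K_d/n = 1 + 1.94×1.9/0.10 = 37.86
Contaminant velocity v_c = v/R = 0.3552/37.86 = 0.009381 m/d
t = L/v_c = 273/0.009381 = 29100 d
   = 29100/365 = 79.7 yr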